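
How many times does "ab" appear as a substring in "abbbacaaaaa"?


Searching for "ab" in "abbbacaaaaa"
Scanning each position:
  Position 0: "ab" => MATCH
  Position 1: "bb" => no
  Position 2: "bb" => no
  Position 3: "ba" => no
  Position 4: "ac" => no
  Position 5: "ca" => no
  Position 6: "aa" => no
  Position 7: "aa" => no
  Position 8: "aa" => no
  Position 9: "aa" => no
Total occurrences: 1

1


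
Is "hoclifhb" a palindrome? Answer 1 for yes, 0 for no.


Input: hoclifhb
Reversed: bhfilcoh
  Compare pos 0 ('h') with pos 7 ('b'): MISMATCH
  Compare pos 1 ('o') with pos 6 ('h'): MISMATCH
  Compare pos 2 ('c') with pos 5 ('f'): MISMATCH
  Compare pos 3 ('l') with pos 4 ('i'): MISMATCH
Result: not a palindrome

0


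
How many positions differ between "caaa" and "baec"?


Comparing "caaa" and "baec" position by position:
  Position 0: 'c' vs 'b' => DIFFER
  Position 1: 'a' vs 'a' => same
  Position 2: 'a' vs 'e' => DIFFER
  Position 3: 'a' vs 'c' => DIFFER
Positions that differ: 3

3


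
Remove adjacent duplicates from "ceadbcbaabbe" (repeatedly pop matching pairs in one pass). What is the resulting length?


Input: ceadbcbaabbe
Stack-based adjacent duplicate removal:
  Read 'c': push. Stack: c
  Read 'e': push. Stack: ce
  Read 'a': push. Stack: cea
  Read 'd': push. Stack: cead
  Read 'b': push. Stack: ceadb
  Read 'c': push. Stack: ceadbc
  Read 'b': push. Stack: ceadbcb
  Read 'a': push. Stack: ceadbcba
  Read 'a': matches stack top 'a' => pop. Stack: ceadbcb
  Read 'b': matches stack top 'b' => pop. Stack: ceadbc
  Read 'b': push. Stack: ceadbcb
  Read 'e': push. Stack: ceadbcbe
Final stack: "ceadbcbe" (length 8)

8


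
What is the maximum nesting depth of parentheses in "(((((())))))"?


Input: "(((((())))))"
Tracking depth:
  Position 0 '(': depth becomes 1
  Position 1 '(': depth becomes 2
  Position 2 '(': depth becomes 3
  Position 3 '(': depth becomes 4
  Position 4 '(': depth becomes 5
  Position 5 '(': depth becomes 6
  Position 6 ')': depth becomes 5
  Position 7 ')': depth becomes 4
  Position 8 ')': depth becomes 3
  Position 9 ')': depth becomes 2
  Position 10 ')': depth becomes 1
  Position 11 ')': depth becomes 0
Maximum depth reached: 6

6


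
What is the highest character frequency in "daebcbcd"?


Input: daebcbcd
Character counts:
  'a': 1
  'b': 2
  'c': 2
  'd': 2
  'e': 1
Maximum frequency: 2

2


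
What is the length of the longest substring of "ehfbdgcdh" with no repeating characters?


Input: "ehfbdgcdh"
Sliding window (track last position of each char):
  Position 0 ('e'): window [0,0] length 1 -- new best
  Position 1 ('h'): window [0,1] length 2 -- new best
  Position 2 ('f'): window [0,2] length 3 -- new best
  Position 3 ('b'): window [0,3] length 4 -- new best
  Position 4 ('d'): window [0,4] length 5 -- new best
  Position 5 ('g'): window [0,5] length 6 -- new best
  Position 6 ('c'): window [0,6] length 7 -- new best
  Position 7 ('d'): repeat (last at 4), move window start to 5
  Position 7 ('d'): window [5,7] length 3
  Position 8 ('h'): window [5,8] length 4
Longest substring with no repeats: "ehfbdgc" with length 7

7


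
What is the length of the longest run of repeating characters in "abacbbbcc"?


Input: "abacbbbcc"
Scanning for longest run:
  Position 1 ('b'): new char, reset run to 1
  Position 2 ('a'): new char, reset run to 1
  Position 3 ('c'): new char, reset run to 1
  Position 4 ('b'): new char, reset run to 1
  Position 5 ('b'): continues run of 'b', length=2
  Position 6 ('b'): continues run of 'b', length=3
  Position 7 ('c'): new char, reset run to 1
  Position 8 ('c'): continues run of 'c', length=2
Longest run: 'b' with length 3

3


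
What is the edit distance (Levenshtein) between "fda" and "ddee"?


Computing edit distance: "fda" -> "ddee"
DP table:
           d    d    e    e
      0    1    2    3    4
  f   1    1    2    3    4
  d   2    1    1    2    3
  a   3    2    2    2    3
Edit distance = dp[3][4] = 3

3


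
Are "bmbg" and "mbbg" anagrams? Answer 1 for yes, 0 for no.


Strings: "bmbg", "mbbg"
Sorted first:  bbgm
Sorted second: bbgm
Sorted forms match => anagrams

1


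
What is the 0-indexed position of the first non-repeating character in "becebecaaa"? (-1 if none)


Input: becebecaaa
Character frequencies:
  'a': 3
  'b': 2
  'c': 2
  'e': 3
Scanning left to right for freq == 1:
  Position 0 ('b'): freq=2, skip
  Position 1 ('e'): freq=3, skip
  Position 2 ('c'): freq=2, skip
  Position 3 ('e'): freq=3, skip
  Position 4 ('b'): freq=2, skip
  Position 5 ('e'): freq=3, skip
  Position 6 ('c'): freq=2, skip
  Position 7 ('a'): freq=3, skip
  Position 8 ('a'): freq=3, skip
  Position 9 ('a'): freq=3, skip
  No unique character found => answer = -1

-1


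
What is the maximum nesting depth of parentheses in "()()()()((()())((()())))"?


Input: "()()()()((()())((()())))"
Tracking depth:
  Position 0 '(': depth becomes 1
  Position 1 ')': depth becomes 0
  Position 2 '(': depth becomes 1
  Position 3 ')': depth becomes 0
  Position 4 '(': depth becomes 1
  Position 5 ')': depth becomes 0
  Position 6 '(': depth becomes 1
  Position 7 ')': depth becomes 0
  Position 8 '(': depth becomes 1
  Position 9 '(': depth becomes 2
  Position 10 '(': depth becomes 3
  Position 11 ')': depth becomes 2
  Position 12 '(': depth becomes 3
  Position 13 ')': depth becomes 2
  Position 14 ')': depth becomes 1
  Position 15 '(': depth becomes 2
  Position 16 '(': depth becomes 3
  Position 17 '(': depth becomes 4
  Position 18 ')': depth becomes 3
  Position 19 '(': depth becomes 4
  Position 20 ')': depth becomes 3
  Position 21 ')': depth becomes 2
  Position 22 ')': depth becomes 1
  Position 23 ')': depth becomes 0
Maximum depth reached: 4

4


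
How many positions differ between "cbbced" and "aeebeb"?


Comparing "cbbced" and "aeebeb" position by position:
  Position 0: 'c' vs 'a' => DIFFER
  Position 1: 'b' vs 'e' => DIFFER
  Position 2: 'b' vs 'e' => DIFFER
  Position 3: 'c' vs 'b' => DIFFER
  Position 4: 'e' vs 'e' => same
  Position 5: 'd' vs 'b' => DIFFER
Positions that differ: 5

5


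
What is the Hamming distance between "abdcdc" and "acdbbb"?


Comparing "abdcdc" and "acdbbb" position by position:
  Position 0: 'a' vs 'a' => same
  Position 1: 'b' vs 'c' => differ
  Position 2: 'd' vs 'd' => same
  Position 3: 'c' vs 'b' => differ
  Position 4: 'd' vs 'b' => differ
  Position 5: 'c' vs 'b' => differ
Total differences (Hamming distance): 4

4


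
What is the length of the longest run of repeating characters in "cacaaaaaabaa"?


Input: "cacaaaaaabaa"
Scanning for longest run:
  Position 1 ('a'): new char, reset run to 1
  Position 2 ('c'): new char, reset run to 1
  Position 3 ('a'): new char, reset run to 1
  Position 4 ('a'): continues run of 'a', length=2
  Position 5 ('a'): continues run of 'a', length=3
  Position 6 ('a'): continues run of 'a', length=4
  Position 7 ('a'): continues run of 'a', length=5
  Position 8 ('a'): continues run of 'a', length=6
  Position 9 ('b'): new char, reset run to 1
  Position 10 ('a'): new char, reset run to 1
  Position 11 ('a'): continues run of 'a', length=2
Longest run: 'a' with length 6

6


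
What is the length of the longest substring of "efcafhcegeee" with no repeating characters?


Input: "efcafhcegeee"
Sliding window (track last position of each char):
  Position 0 ('e'): window [0,0] length 1 -- new best
  Position 1 ('f'): window [0,1] length 2 -- new best
  Position 2 ('c'): window [0,2] length 3 -- new best
  Position 3 ('a'): window [0,3] length 4 -- new best
  Position 4 ('f'): repeat (last at 1), move window start to 2
  Position 4 ('f'): window [2,4] length 3
  Position 5 ('h'): window [2,5] length 4
  Position 6 ('c'): repeat (last at 2), move window start to 3
  Position 6 ('c'): window [3,6] length 4
  Position 7 ('e'): window [3,7] length 5 -- new best
  Position 8 ('g'): window [3,8] length 6 -- new best
  Position 9 ('e'): repeat (last at 7), move window start to 8
  Position 9 ('e'): window [8,9] length 2
  Position 10 ('e'): repeat (last at 9), move window start to 10
  Position 10 ('e'): window [10,10] length 1
  Position 11 ('e'): repeat (last at 10), move window start to 11
  Position 11 ('e'): window [11,11] length 1
Longest substring with no repeats: "afhceg" with length 6

6


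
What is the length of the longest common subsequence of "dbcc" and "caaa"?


LCS of "dbcc" and "caaa"
DP table:
           c    a    a    a
      0    0    0    0    0
  d   0    0    0    0    0
  b   0    0    0    0    0
  c   0    1    1    1    1
  c   0    1    1    1    1
LCS length = dp[4][4] = 1

1


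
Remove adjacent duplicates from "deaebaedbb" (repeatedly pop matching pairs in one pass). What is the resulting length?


Input: deaebaedbb
Stack-based adjacent duplicate removal:
  Read 'd': push. Stack: d
  Read 'e': push. Stack: de
  Read 'a': push. Stack: dea
  Read 'e': push. Stack: deae
  Read 'b': push. Stack: deaeb
  Read 'a': push. Stack: deaeba
  Read 'e': push. Stack: deaebae
  Read 'd': push. Stack: deaebaed
  Read 'b': push. Stack: deaebaedb
  Read 'b': matches stack top 'b' => pop. Stack: deaebaed
Final stack: "deaebaed" (length 8)

8


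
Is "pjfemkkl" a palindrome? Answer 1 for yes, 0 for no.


Input: pjfemkkl
Reversed: lkkmefjp
  Compare pos 0 ('p') with pos 7 ('l'): MISMATCH
  Compare pos 1 ('j') with pos 6 ('k'): MISMATCH
  Compare pos 2 ('f') with pos 5 ('k'): MISMATCH
  Compare pos 3 ('e') with pos 4 ('m'): MISMATCH
Result: not a palindrome

0


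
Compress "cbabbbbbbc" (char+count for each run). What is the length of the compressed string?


Input: cbabbbbbbc
Runs:
  'c' x 1 => "c1"
  'b' x 1 => "b1"
  'a' x 1 => "a1"
  'b' x 6 => "b6"
  'c' x 1 => "c1"
Compressed: "c1b1a1b6c1"
Compressed length: 10

10


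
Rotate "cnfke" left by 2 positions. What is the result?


Input: "cnfke", rotate left by 2
First 2 characters: "cn"
Remaining characters: "fke"
Concatenate remaining + first: "fke" + "cn" = "fkecn"

fkecn


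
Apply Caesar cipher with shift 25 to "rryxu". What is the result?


Caesar cipher: shift "rryxu" by 25
  'r' (pos 17) + 25 = pos 16 = 'q'
  'r' (pos 17) + 25 = pos 16 = 'q'
  'y' (pos 24) + 25 = pos 23 = 'x'
  'x' (pos 23) + 25 = pos 22 = 'w'
  'u' (pos 20) + 25 = pos 19 = 't'
Result: qqxwt

qqxwt


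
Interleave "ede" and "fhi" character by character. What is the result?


Interleaving "ede" and "fhi":
  Position 0: 'e' from first, 'f' from second => "ef"
  Position 1: 'd' from first, 'h' from second => "dh"
  Position 2: 'e' from first, 'i' from second => "ei"
Result: efdhei

efdhei


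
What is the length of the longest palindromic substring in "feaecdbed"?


Input: "feaecdbed"
Checking substrings for palindromes:
  [1:4] "eae" (len 3) => palindrome
Longest palindromic substring: "eae" with length 3

3


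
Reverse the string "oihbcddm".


Input: oihbcddm
Reading characters right to left:
  Position 7: 'm'
  Position 6: 'd'
  Position 5: 'd'
  Position 4: 'c'
  Position 3: 'b'
  Position 2: 'h'
  Position 1: 'i'
  Position 0: 'o'
Reversed: mddcbhio

mddcbhio


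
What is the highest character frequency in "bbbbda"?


Input: bbbbda
Character counts:
  'a': 1
  'b': 4
  'd': 1
Maximum frequency: 4

4


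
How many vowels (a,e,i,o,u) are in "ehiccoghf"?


Input: ehiccoghf
Checking each character:
  'e' at position 0: vowel (running total: 1)
  'h' at position 1: consonant
  'i' at position 2: vowel (running total: 2)
  'c' at position 3: consonant
  'c' at position 4: consonant
  'o' at position 5: vowel (running total: 3)
  'g' at position 6: consonant
  'h' at position 7: consonant
  'f' at position 8: consonant
Total vowels: 3

3


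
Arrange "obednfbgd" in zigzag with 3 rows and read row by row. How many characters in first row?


Zigzag "obednfbgd" into 3 rows:
Placing characters:
  'o' => row 0
  'b' => row 1
  'e' => row 2
  'd' => row 1
  'n' => row 0
  'f' => row 1
  'b' => row 2
  'g' => row 1
  'd' => row 0
Rows:
  Row 0: "ond"
  Row 1: "bdfg"
  Row 2: "eb"
First row length: 3

3


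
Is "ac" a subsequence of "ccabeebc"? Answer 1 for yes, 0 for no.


Check if "ac" is a subsequence of "ccabeebc"
Greedy scan:
  Position 0 ('c'): no match needed
  Position 1 ('c'): no match needed
  Position 2 ('a'): matches sub[0] = 'a'
  Position 3 ('b'): no match needed
  Position 4 ('e'): no match needed
  Position 5 ('e'): no match needed
  Position 6 ('b'): no match needed
  Position 7 ('c'): matches sub[1] = 'c'
All 2 characters matched => is a subsequence

1


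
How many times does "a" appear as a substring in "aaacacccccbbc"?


Searching for "a" in "aaacacccccbbc"
Scanning each position:
  Position 0: "a" => MATCH
  Position 1: "a" => MATCH
  Position 2: "a" => MATCH
  Position 3: "c" => no
  Position 4: "a" => MATCH
  Position 5: "c" => no
  Position 6: "c" => no
  Position 7: "c" => no
  Position 8: "c" => no
  Position 9: "c" => no
  Position 10: "b" => no
  Position 11: "b" => no
  Position 12: "c" => no
Total occurrences: 4

4


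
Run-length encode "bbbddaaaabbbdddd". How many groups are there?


Input: bbbddaaaabbbdddd
Scanning for consecutive runs:
  Group 1: 'b' x 3 (positions 0-2)
  Group 2: 'd' x 2 (positions 3-4)
  Group 3: 'a' x 4 (positions 5-8)
  Group 4: 'b' x 3 (positions 9-11)
  Group 5: 'd' x 4 (positions 12-15)
Total groups: 5

5


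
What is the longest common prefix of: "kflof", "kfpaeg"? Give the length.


Words: kflof, kfpaeg
  Position 0: all 'k' => match
  Position 1: all 'f' => match
  Position 2: ('l', 'p') => mismatch, stop
LCP = "kf" (length 2)

2


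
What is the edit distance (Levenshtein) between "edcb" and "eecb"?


Computing edit distance: "edcb" -> "eecb"
DP table:
           e    e    c    b
      0    1    2    3    4
  e   1    0    1    2    3
  d   2    1    1    2    3
  c   3    2    2    1    2
  b   4    3    3    2    1
Edit distance = dp[4][4] = 1

1


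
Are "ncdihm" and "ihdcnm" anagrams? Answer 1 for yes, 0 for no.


Strings: "ncdihm", "ihdcnm"
Sorted first:  cdhimn
Sorted second: cdhimn
Sorted forms match => anagrams

1


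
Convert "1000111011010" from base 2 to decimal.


Input: "1000111011010" in base 2
Positional expansion:
  Digit '1' (value 1) x 2^12 = 4096
  Digit '0' (value 0) x 2^11 = 0
  Digit '0' (value 0) x 2^10 = 0
  Digit '0' (value 0) x 2^9 = 0
  Digit '1' (value 1) x 2^8 = 256
  Digit '1' (value 1) x 2^7 = 128
  Digit '1' (value 1) x 2^6 = 64
  Digit '0' (value 0) x 2^5 = 0
  Digit '1' (value 1) x 2^4 = 16
  Digit '1' (value 1) x 2^3 = 8
  Digit '0' (value 0) x 2^2 = 0
  Digit '1' (value 1) x 2^1 = 2
  Digit '0' (value 0) x 2^0 = 0
Sum = 4570

4570


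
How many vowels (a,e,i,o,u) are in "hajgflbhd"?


Input: hajgflbhd
Checking each character:
  'h' at position 0: consonant
  'a' at position 1: vowel (running total: 1)
  'j' at position 2: consonant
  'g' at position 3: consonant
  'f' at position 4: consonant
  'l' at position 5: consonant
  'b' at position 6: consonant
  'h' at position 7: consonant
  'd' at position 8: consonant
Total vowels: 1

1


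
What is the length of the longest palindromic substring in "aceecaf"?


Input: "aceecaf"
Checking substrings for palindromes:
  [0:6] "aceeca" (len 6) => palindrome
  [1:5] "ceec" (len 4) => palindrome
  [2:4] "ee" (len 2) => palindrome
Longest palindromic substring: "aceeca" with length 6

6


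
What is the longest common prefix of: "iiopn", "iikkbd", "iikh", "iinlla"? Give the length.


Words: iiopn, iikkbd, iikh, iinlla
  Position 0: all 'i' => match
  Position 1: all 'i' => match
  Position 2: ('o', 'k', 'k', 'n') => mismatch, stop
LCP = "ii" (length 2)

2


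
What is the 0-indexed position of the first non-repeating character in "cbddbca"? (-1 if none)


Input: cbddbca
Character frequencies:
  'a': 1
  'b': 2
  'c': 2
  'd': 2
Scanning left to right for freq == 1:
  Position 0 ('c'): freq=2, skip
  Position 1 ('b'): freq=2, skip
  Position 2 ('d'): freq=2, skip
  Position 3 ('d'): freq=2, skip
  Position 4 ('b'): freq=2, skip
  Position 5 ('c'): freq=2, skip
  Position 6 ('a'): unique! => answer = 6

6


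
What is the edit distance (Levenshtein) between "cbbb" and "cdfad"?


Computing edit distance: "cbbb" -> "cdfad"
DP table:
           c    d    f    a    d
      0    1    2    3    4    5
  c   1    0    1    2    3    4
  b   2    1    1    2    3    4
  b   3    2    2    2    3    4
  b   4    3    3    3    3    4
Edit distance = dp[4][5] = 4

4


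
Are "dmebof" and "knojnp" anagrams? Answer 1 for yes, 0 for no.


Strings: "dmebof", "knojnp"
Sorted first:  bdefmo
Sorted second: jknnop
Differ at position 0: 'b' vs 'j' => not anagrams

0


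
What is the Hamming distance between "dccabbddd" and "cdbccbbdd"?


Comparing "dccabbddd" and "cdbccbbdd" position by position:
  Position 0: 'd' vs 'c' => differ
  Position 1: 'c' vs 'd' => differ
  Position 2: 'c' vs 'b' => differ
  Position 3: 'a' vs 'c' => differ
  Position 4: 'b' vs 'c' => differ
  Position 5: 'b' vs 'b' => same
  Position 6: 'd' vs 'b' => differ
  Position 7: 'd' vs 'd' => same
  Position 8: 'd' vs 'd' => same
Total differences (Hamming distance): 6

6


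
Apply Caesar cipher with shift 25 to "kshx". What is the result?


Caesar cipher: shift "kshx" by 25
  'k' (pos 10) + 25 = pos 9 = 'j'
  's' (pos 18) + 25 = pos 17 = 'r'
  'h' (pos 7) + 25 = pos 6 = 'g'
  'x' (pos 23) + 25 = pos 22 = 'w'
Result: jrgw

jrgw


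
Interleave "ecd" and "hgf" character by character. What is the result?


Interleaving "ecd" and "hgf":
  Position 0: 'e' from first, 'h' from second => "eh"
  Position 1: 'c' from first, 'g' from second => "cg"
  Position 2: 'd' from first, 'f' from second => "df"
Result: ehcgdf

ehcgdf


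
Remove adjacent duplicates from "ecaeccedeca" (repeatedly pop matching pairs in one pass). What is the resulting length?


Input: ecaeccedeca
Stack-based adjacent duplicate removal:
  Read 'e': push. Stack: e
  Read 'c': push. Stack: ec
  Read 'a': push. Stack: eca
  Read 'e': push. Stack: ecae
  Read 'c': push. Stack: ecaec
  Read 'c': matches stack top 'c' => pop. Stack: ecae
  Read 'e': matches stack top 'e' => pop. Stack: eca
  Read 'd': push. Stack: ecad
  Read 'e': push. Stack: ecade
  Read 'c': push. Stack: ecadec
  Read 'a': push. Stack: ecadeca
Final stack: "ecadeca" (length 7)

7


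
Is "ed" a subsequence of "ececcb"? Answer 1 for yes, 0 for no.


Check if "ed" is a subsequence of "ececcb"
Greedy scan:
  Position 0 ('e'): matches sub[0] = 'e'
  Position 1 ('c'): no match needed
  Position 2 ('e'): no match needed
  Position 3 ('c'): no match needed
  Position 4 ('c'): no match needed
  Position 5 ('b'): no match needed
Only matched 1/2 characters => not a subsequence

0


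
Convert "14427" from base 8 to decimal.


Input: "14427" in base 8
Positional expansion:
  Digit '1' (value 1) x 8^4 = 4096
  Digit '4' (value 4) x 8^3 = 2048
  Digit '4' (value 4) x 8^2 = 256
  Digit '2' (value 2) x 8^1 = 16
  Digit '7' (value 7) x 8^0 = 7
Sum = 6423

6423


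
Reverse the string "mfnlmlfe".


Input: mfnlmlfe
Reading characters right to left:
  Position 7: 'e'
  Position 6: 'f'
  Position 5: 'l'
  Position 4: 'm'
  Position 3: 'l'
  Position 2: 'n'
  Position 1: 'f'
  Position 0: 'm'
Reversed: eflmlnfm

eflmlnfm


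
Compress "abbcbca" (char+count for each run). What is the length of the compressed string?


Input: abbcbca
Runs:
  'a' x 1 => "a1"
  'b' x 2 => "b2"
  'c' x 1 => "c1"
  'b' x 1 => "b1"
  'c' x 1 => "c1"
  'a' x 1 => "a1"
Compressed: "a1b2c1b1c1a1"
Compressed length: 12

12


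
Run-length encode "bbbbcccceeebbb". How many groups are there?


Input: bbbbcccceeebbb
Scanning for consecutive runs:
  Group 1: 'b' x 4 (positions 0-3)
  Group 2: 'c' x 4 (positions 4-7)
  Group 3: 'e' x 3 (positions 8-10)
  Group 4: 'b' x 3 (positions 11-13)
Total groups: 4

4


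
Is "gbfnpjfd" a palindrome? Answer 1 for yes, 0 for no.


Input: gbfnpjfd
Reversed: dfjpnfbg
  Compare pos 0 ('g') with pos 7 ('d'): MISMATCH
  Compare pos 1 ('b') with pos 6 ('f'): MISMATCH
  Compare pos 2 ('f') with pos 5 ('j'): MISMATCH
  Compare pos 3 ('n') with pos 4 ('p'): MISMATCH
Result: not a palindrome

0


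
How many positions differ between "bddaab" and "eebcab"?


Comparing "bddaab" and "eebcab" position by position:
  Position 0: 'b' vs 'e' => DIFFER
  Position 1: 'd' vs 'e' => DIFFER
  Position 2: 'd' vs 'b' => DIFFER
  Position 3: 'a' vs 'c' => DIFFER
  Position 4: 'a' vs 'a' => same
  Position 5: 'b' vs 'b' => same
Positions that differ: 4

4


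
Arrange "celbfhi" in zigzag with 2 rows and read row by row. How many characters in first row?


Zigzag "celbfhi" into 2 rows:
Placing characters:
  'c' => row 0
  'e' => row 1
  'l' => row 0
  'b' => row 1
  'f' => row 0
  'h' => row 1
  'i' => row 0
Rows:
  Row 0: "clfi"
  Row 1: "ebh"
First row length: 4

4


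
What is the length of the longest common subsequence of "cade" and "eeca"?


LCS of "cade" and "eeca"
DP table:
           e    e    c    a
      0    0    0    0    0
  c   0    0    0    1    1
  a   0    0    0    1    2
  d   0    0    0    1    2
  e   0    1    1    1    2
LCS length = dp[4][4] = 2

2


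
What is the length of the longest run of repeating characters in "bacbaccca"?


Input: "bacbaccca"
Scanning for longest run:
  Position 1 ('a'): new char, reset run to 1
  Position 2 ('c'): new char, reset run to 1
  Position 3 ('b'): new char, reset run to 1
  Position 4 ('a'): new char, reset run to 1
  Position 5 ('c'): new char, reset run to 1
  Position 6 ('c'): continues run of 'c', length=2
  Position 7 ('c'): continues run of 'c', length=3
  Position 8 ('a'): new char, reset run to 1
Longest run: 'c' with length 3

3


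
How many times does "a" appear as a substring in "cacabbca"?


Searching for "a" in "cacabbca"
Scanning each position:
  Position 0: "c" => no
  Position 1: "a" => MATCH
  Position 2: "c" => no
  Position 3: "a" => MATCH
  Position 4: "b" => no
  Position 5: "b" => no
  Position 6: "c" => no
  Position 7: "a" => MATCH
Total occurrences: 3

3


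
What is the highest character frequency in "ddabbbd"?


Input: ddabbbd
Character counts:
  'a': 1
  'b': 3
  'd': 3
Maximum frequency: 3

3


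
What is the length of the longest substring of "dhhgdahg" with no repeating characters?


Input: "dhhgdahg"
Sliding window (track last position of each char):
  Position 0 ('d'): window [0,0] length 1 -- new best
  Position 1 ('h'): window [0,1] length 2 -- new best
  Position 2 ('h'): repeat (last at 1), move window start to 2
  Position 2 ('h'): window [2,2] length 1
  Position 3 ('g'): window [2,3] length 2
  Position 4 ('d'): window [2,4] length 3 -- new best
  Position 5 ('a'): window [2,5] length 4 -- new best
  Position 6 ('h'): repeat (last at 2), move window start to 3
  Position 6 ('h'): window [3,6] length 4
  Position 7 ('g'): repeat (last at 3), move window start to 4
  Position 7 ('g'): window [4,7] length 4
Longest substring with no repeats: "hgda" with length 4

4


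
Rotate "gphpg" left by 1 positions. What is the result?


Input: "gphpg", rotate left by 1
First 1 characters: "g"
Remaining characters: "phpg"
Concatenate remaining + first: "phpg" + "g" = "phpgg"

phpgg


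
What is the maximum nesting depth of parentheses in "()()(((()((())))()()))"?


Input: "()()(((()((())))()()))"
Tracking depth:
  Position 0 '(': depth becomes 1
  Position 1 ')': depth becomes 0
  Position 2 '(': depth becomes 1
  Position 3 ')': depth becomes 0
  Position 4 '(': depth becomes 1
  Position 5 '(': depth becomes 2
  Position 6 '(': depth becomes 3
  Position 7 '(': depth becomes 4
  Position 8 ')': depth becomes 3
  Position 9 '(': depth becomes 4
  Position 10 '(': depth becomes 5
  Position 11 '(': depth becomes 6
  Position 12 ')': depth becomes 5
  Position 13 ')': depth becomes 4
  Position 14 ')': depth becomes 3
  Position 15 ')': depth becomes 2
  Position 16 '(': depth becomes 3
  Position 17 ')': depth becomes 2
  Position 18 '(': depth becomes 3
  Position 19 ')': depth becomes 2
  Position 20 ')': depth becomes 1
  Position 21 ')': depth becomes 0
Maximum depth reached: 6

6


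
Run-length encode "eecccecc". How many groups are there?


Input: eecccecc
Scanning for consecutive runs:
  Group 1: 'e' x 2 (positions 0-1)
  Group 2: 'c' x 3 (positions 2-4)
  Group 3: 'e' x 1 (positions 5-5)
  Group 4: 'c' x 2 (positions 6-7)
Total groups: 4

4


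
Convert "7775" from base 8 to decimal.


Input: "7775" in base 8
Positional expansion:
  Digit '7' (value 7) x 8^3 = 3584
  Digit '7' (value 7) x 8^2 = 448
  Digit '7' (value 7) x 8^1 = 56
  Digit '5' (value 5) x 8^0 = 5
Sum = 4093

4093


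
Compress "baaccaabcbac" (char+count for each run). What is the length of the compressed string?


Input: baaccaabcbac
Runs:
  'b' x 1 => "b1"
  'a' x 2 => "a2"
  'c' x 2 => "c2"
  'a' x 2 => "a2"
  'b' x 1 => "b1"
  'c' x 1 => "c1"
  'b' x 1 => "b1"
  'a' x 1 => "a1"
  'c' x 1 => "c1"
Compressed: "b1a2c2a2b1c1b1a1c1"
Compressed length: 18

18


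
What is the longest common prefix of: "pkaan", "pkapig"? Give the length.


Words: pkaan, pkapig
  Position 0: all 'p' => match
  Position 1: all 'k' => match
  Position 2: all 'a' => match
  Position 3: ('a', 'p') => mismatch, stop
LCP = "pka" (length 3)

3


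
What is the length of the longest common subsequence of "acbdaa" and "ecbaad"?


LCS of "acbdaa" and "ecbaad"
DP table:
           e    c    b    a    a    d
      0    0    0    0    0    0    0
  a   0    0    0    0    1    1    1
  c   0    0    1    1    1    1    1
  b   0    0    1    2    2    2    2
  d   0    0    1    2    2    2    3
  a   0    0    1    2    3    3    3
  a   0    0    1    2    3    4    4
LCS length = dp[6][6] = 4

4


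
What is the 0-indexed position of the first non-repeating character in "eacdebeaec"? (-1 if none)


Input: eacdebeaec
Character frequencies:
  'a': 2
  'b': 1
  'c': 2
  'd': 1
  'e': 4
Scanning left to right for freq == 1:
  Position 0 ('e'): freq=4, skip
  Position 1 ('a'): freq=2, skip
  Position 2 ('c'): freq=2, skip
  Position 3 ('d'): unique! => answer = 3

3


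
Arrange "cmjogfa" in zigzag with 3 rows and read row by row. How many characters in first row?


Zigzag "cmjogfa" into 3 rows:
Placing characters:
  'c' => row 0
  'm' => row 1
  'j' => row 2
  'o' => row 1
  'g' => row 0
  'f' => row 1
  'a' => row 2
Rows:
  Row 0: "cg"
  Row 1: "mof"
  Row 2: "ja"
First row length: 2

2


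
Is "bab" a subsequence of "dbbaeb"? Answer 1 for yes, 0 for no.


Check if "bab" is a subsequence of "dbbaeb"
Greedy scan:
  Position 0 ('d'): no match needed
  Position 1 ('b'): matches sub[0] = 'b'
  Position 2 ('b'): no match needed
  Position 3 ('a'): matches sub[1] = 'a'
  Position 4 ('e'): no match needed
  Position 5 ('b'): matches sub[2] = 'b'
All 3 characters matched => is a subsequence

1


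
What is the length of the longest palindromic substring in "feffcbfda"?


Input: "feffcbfda"
Checking substrings for palindromes:
  [0:3] "fef" (len 3) => palindrome
  [2:4] "ff" (len 2) => palindrome
Longest palindromic substring: "fef" with length 3

3


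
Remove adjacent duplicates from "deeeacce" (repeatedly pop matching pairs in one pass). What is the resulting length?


Input: deeeacce
Stack-based adjacent duplicate removal:
  Read 'd': push. Stack: d
  Read 'e': push. Stack: de
  Read 'e': matches stack top 'e' => pop. Stack: d
  Read 'e': push. Stack: de
  Read 'a': push. Stack: dea
  Read 'c': push. Stack: deac
  Read 'c': matches stack top 'c' => pop. Stack: dea
  Read 'e': push. Stack: deae
Final stack: "deae" (length 4)

4


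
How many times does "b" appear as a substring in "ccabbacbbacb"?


Searching for "b" in "ccabbacbbacb"
Scanning each position:
  Position 0: "c" => no
  Position 1: "c" => no
  Position 2: "a" => no
  Position 3: "b" => MATCH
  Position 4: "b" => MATCH
  Position 5: "a" => no
  Position 6: "c" => no
  Position 7: "b" => MATCH
  Position 8: "b" => MATCH
  Position 9: "a" => no
  Position 10: "c" => no
  Position 11: "b" => MATCH
Total occurrences: 5

5


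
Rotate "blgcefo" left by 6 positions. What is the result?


Input: "blgcefo", rotate left by 6
First 6 characters: "blgcef"
Remaining characters: "o"
Concatenate remaining + first: "o" + "blgcef" = "oblgcef"

oblgcef


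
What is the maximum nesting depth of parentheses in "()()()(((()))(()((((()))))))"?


Input: "()()()(((()))(()((((()))))))"
Tracking depth:
  Position 0 '(': depth becomes 1
  Position 1 ')': depth becomes 0
  Position 2 '(': depth becomes 1
  Position 3 ')': depth becomes 0
  Position 4 '(': depth becomes 1
  Position 5 ')': depth becomes 0
  Position 6 '(': depth becomes 1
  Position 7 '(': depth becomes 2
  Position 8 '(': depth becomes 3
  Position 9 '(': depth becomes 4
  Position 10 ')': depth becomes 3
  Position 11 ')': depth becomes 2
  Position 12 ')': depth becomes 1
  Position 13 '(': depth becomes 2
  Position 14 '(': depth becomes 3
  Position 15 ')': depth becomes 2
  Position 16 '(': depth becomes 3
  Position 17 '(': depth becomes 4
  Position 18 '(': depth becomes 5
  Position 19 '(': depth becomes 6
  Position 20 '(': depth becomes 7
  Position 21 ')': depth becomes 6
  Position 22 ')': depth becomes 5
  Position 23 ')': depth becomes 4
  Position 24 ')': depth becomes 3
  Position 25 ')': depth becomes 2
  Position 26 ')': depth becomes 1
  Position 27 ')': depth becomes 0
Maximum depth reached: 7

7


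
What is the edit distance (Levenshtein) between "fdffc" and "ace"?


Computing edit distance: "fdffc" -> "ace"
DP table:
           a    c    e
      0    1    2    3
  f   1    1    2    3
  d   2    2    2    3
  f   3    3    3    3
  f   4    4    4    4
  c   5    5    4    5
Edit distance = dp[5][3] = 5

5


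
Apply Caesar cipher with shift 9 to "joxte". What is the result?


Caesar cipher: shift "joxte" by 9
  'j' (pos 9) + 9 = pos 18 = 's'
  'o' (pos 14) + 9 = pos 23 = 'x'
  'x' (pos 23) + 9 = pos 6 = 'g'
  't' (pos 19) + 9 = pos 2 = 'c'
  'e' (pos 4) + 9 = pos 13 = 'n'
Result: sxgcn

sxgcn


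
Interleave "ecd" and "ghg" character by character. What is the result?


Interleaving "ecd" and "ghg":
  Position 0: 'e' from first, 'g' from second => "eg"
  Position 1: 'c' from first, 'h' from second => "ch"
  Position 2: 'd' from first, 'g' from second => "dg"
Result: egchdg

egchdg


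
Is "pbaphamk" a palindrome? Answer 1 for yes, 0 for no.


Input: pbaphamk
Reversed: kmahpabp
  Compare pos 0 ('p') with pos 7 ('k'): MISMATCH
  Compare pos 1 ('b') with pos 6 ('m'): MISMATCH
  Compare pos 2 ('a') with pos 5 ('a'): match
  Compare pos 3 ('p') with pos 4 ('h'): MISMATCH
Result: not a palindrome

0


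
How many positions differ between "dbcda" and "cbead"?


Comparing "dbcda" and "cbead" position by position:
  Position 0: 'd' vs 'c' => DIFFER
  Position 1: 'b' vs 'b' => same
  Position 2: 'c' vs 'e' => DIFFER
  Position 3: 'd' vs 'a' => DIFFER
  Position 4: 'a' vs 'd' => DIFFER
Positions that differ: 4

4


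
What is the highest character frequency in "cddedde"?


Input: cddedde
Character counts:
  'c': 1
  'd': 4
  'e': 2
Maximum frequency: 4

4


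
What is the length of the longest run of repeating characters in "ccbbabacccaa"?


Input: "ccbbabacccaa"
Scanning for longest run:
  Position 1 ('c'): continues run of 'c', length=2
  Position 2 ('b'): new char, reset run to 1
  Position 3 ('b'): continues run of 'b', length=2
  Position 4 ('a'): new char, reset run to 1
  Position 5 ('b'): new char, reset run to 1
  Position 6 ('a'): new char, reset run to 1
  Position 7 ('c'): new char, reset run to 1
  Position 8 ('c'): continues run of 'c', length=2
  Position 9 ('c'): continues run of 'c', length=3
  Position 10 ('a'): new char, reset run to 1
  Position 11 ('a'): continues run of 'a', length=2
Longest run: 'c' with length 3

3


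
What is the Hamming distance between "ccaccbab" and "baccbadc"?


Comparing "ccaccbab" and "baccbadc" position by position:
  Position 0: 'c' vs 'b' => differ
  Position 1: 'c' vs 'a' => differ
  Position 2: 'a' vs 'c' => differ
  Position 3: 'c' vs 'c' => same
  Position 4: 'c' vs 'b' => differ
  Position 5: 'b' vs 'a' => differ
  Position 6: 'a' vs 'd' => differ
  Position 7: 'b' vs 'c' => differ
Total differences (Hamming distance): 7

7


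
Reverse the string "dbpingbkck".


Input: dbpingbkck
Reading characters right to left:
  Position 9: 'k'
  Position 8: 'c'
  Position 7: 'k'
  Position 6: 'b'
  Position 5: 'g'
  Position 4: 'n'
  Position 3: 'i'
  Position 2: 'p'
  Position 1: 'b'
  Position 0: 'd'
Reversed: kckbgnipbd

kckbgnipbd


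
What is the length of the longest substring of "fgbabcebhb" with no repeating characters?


Input: "fgbabcebhb"
Sliding window (track last position of each char):
  Position 0 ('f'): window [0,0] length 1 -- new best
  Position 1 ('g'): window [0,1] length 2 -- new best
  Position 2 ('b'): window [0,2] length 3 -- new best
  Position 3 ('a'): window [0,3] length 4 -- new best
  Position 4 ('b'): repeat (last at 2), move window start to 3
  Position 4 ('b'): window [3,4] length 2
  Position 5 ('c'): window [3,5] length 3
  Position 6 ('e'): window [3,6] length 4
  Position 7 ('b'): repeat (last at 4), move window start to 5
  Position 7 ('b'): window [5,7] length 3
  Position 8 ('h'): window [5,8] length 4
  Position 9 ('b'): repeat (last at 7), move window start to 8
  Position 9 ('b'): window [8,9] length 2
Longest substring with no repeats: "fgba" with length 4

4


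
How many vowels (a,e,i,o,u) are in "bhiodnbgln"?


Input: bhiodnbgln
Checking each character:
  'b' at position 0: consonant
  'h' at position 1: consonant
  'i' at position 2: vowel (running total: 1)
  'o' at position 3: vowel (running total: 2)
  'd' at position 4: consonant
  'n' at position 5: consonant
  'b' at position 6: consonant
  'g' at position 7: consonant
  'l' at position 8: consonant
  'n' at position 9: consonant
Total vowels: 2

2


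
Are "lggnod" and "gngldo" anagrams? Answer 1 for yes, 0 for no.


Strings: "lggnod", "gngldo"
Sorted first:  dgglno
Sorted second: dgglno
Sorted forms match => anagrams

1


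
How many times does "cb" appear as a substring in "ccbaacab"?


Searching for "cb" in "ccbaacab"
Scanning each position:
  Position 0: "cc" => no
  Position 1: "cb" => MATCH
  Position 2: "ba" => no
  Position 3: "aa" => no
  Position 4: "ac" => no
  Position 5: "ca" => no
  Position 6: "ab" => no
Total occurrences: 1

1


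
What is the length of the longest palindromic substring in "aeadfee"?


Input: "aeadfee"
Checking substrings for palindromes:
  [0:3] "aea" (len 3) => palindrome
  [5:7] "ee" (len 2) => palindrome
Longest palindromic substring: "aea" with length 3

3


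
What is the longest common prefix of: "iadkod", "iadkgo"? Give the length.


Words: iadkod, iadkgo
  Position 0: all 'i' => match
  Position 1: all 'a' => match
  Position 2: all 'd' => match
  Position 3: all 'k' => match
  Position 4: ('o', 'g') => mismatch, stop
LCP = "iadk" (length 4)

4


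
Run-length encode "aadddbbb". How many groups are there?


Input: aadddbbb
Scanning for consecutive runs:
  Group 1: 'a' x 2 (positions 0-1)
  Group 2: 'd' x 3 (positions 2-4)
  Group 3: 'b' x 3 (positions 5-7)
Total groups: 3

3


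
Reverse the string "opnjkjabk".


Input: opnjkjabk
Reading characters right to left:
  Position 8: 'k'
  Position 7: 'b'
  Position 6: 'a'
  Position 5: 'j'
  Position 4: 'k'
  Position 3: 'j'
  Position 2: 'n'
  Position 1: 'p'
  Position 0: 'o'
Reversed: kbajkjnpo

kbajkjnpo


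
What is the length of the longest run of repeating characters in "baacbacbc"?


Input: "baacbacbc"
Scanning for longest run:
  Position 1 ('a'): new char, reset run to 1
  Position 2 ('a'): continues run of 'a', length=2
  Position 3 ('c'): new char, reset run to 1
  Position 4 ('b'): new char, reset run to 1
  Position 5 ('a'): new char, reset run to 1
  Position 6 ('c'): new char, reset run to 1
  Position 7 ('b'): new char, reset run to 1
  Position 8 ('c'): new char, reset run to 1
Longest run: 'a' with length 2

2


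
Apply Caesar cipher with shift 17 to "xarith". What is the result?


Caesar cipher: shift "xarith" by 17
  'x' (pos 23) + 17 = pos 14 = 'o'
  'a' (pos 0) + 17 = pos 17 = 'r'
  'r' (pos 17) + 17 = pos 8 = 'i'
  'i' (pos 8) + 17 = pos 25 = 'z'
  't' (pos 19) + 17 = pos 10 = 'k'
  'h' (pos 7) + 17 = pos 24 = 'y'
Result: orizky

orizky


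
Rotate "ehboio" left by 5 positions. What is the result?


Input: "ehboio", rotate left by 5
First 5 characters: "ehboi"
Remaining characters: "o"
Concatenate remaining + first: "o" + "ehboi" = "oehboi"

oehboi


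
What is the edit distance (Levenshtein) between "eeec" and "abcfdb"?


Computing edit distance: "eeec" -> "abcfdb"
DP table:
           a    b    c    f    d    b
      0    1    2    3    4    5    6
  e   1    1    2    3    4    5    6
  e   2    2    2    3    4    5    6
  e   3    3    3    3    4    5    6
  c   4    4    4    3    4    5    6
Edit distance = dp[4][6] = 6

6


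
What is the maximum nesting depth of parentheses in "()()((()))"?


Input: "()()((()))"
Tracking depth:
  Position 0 '(': depth becomes 1
  Position 1 ')': depth becomes 0
  Position 2 '(': depth becomes 1
  Position 3 ')': depth becomes 0
  Position 4 '(': depth becomes 1
  Position 5 '(': depth becomes 2
  Position 6 '(': depth becomes 3
  Position 7 ')': depth becomes 2
  Position 8 ')': depth becomes 1
  Position 9 ')': depth becomes 0
Maximum depth reached: 3

3


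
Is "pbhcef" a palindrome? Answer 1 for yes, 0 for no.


Input: pbhcef
Reversed: fechbp
  Compare pos 0 ('p') with pos 5 ('f'): MISMATCH
  Compare pos 1 ('b') with pos 4 ('e'): MISMATCH
  Compare pos 2 ('h') with pos 3 ('c'): MISMATCH
Result: not a palindrome

0


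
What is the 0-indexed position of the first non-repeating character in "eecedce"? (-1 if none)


Input: eecedce
Character frequencies:
  'c': 2
  'd': 1
  'e': 4
Scanning left to right for freq == 1:
  Position 0 ('e'): freq=4, skip
  Position 1 ('e'): freq=4, skip
  Position 2 ('c'): freq=2, skip
  Position 3 ('e'): freq=4, skip
  Position 4 ('d'): unique! => answer = 4

4


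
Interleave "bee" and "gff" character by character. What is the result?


Interleaving "bee" and "gff":
  Position 0: 'b' from first, 'g' from second => "bg"
  Position 1: 'e' from first, 'f' from second => "ef"
  Position 2: 'e' from first, 'f' from second => "ef"
Result: bgefef

bgefef


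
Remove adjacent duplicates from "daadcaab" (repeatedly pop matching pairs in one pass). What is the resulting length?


Input: daadcaab
Stack-based adjacent duplicate removal:
  Read 'd': push. Stack: d
  Read 'a': push. Stack: da
  Read 'a': matches stack top 'a' => pop. Stack: d
  Read 'd': matches stack top 'd' => pop. Stack: (empty)
  Read 'c': push. Stack: c
  Read 'a': push. Stack: ca
  Read 'a': matches stack top 'a' => pop. Stack: c
  Read 'b': push. Stack: cb
Final stack: "cb" (length 2)

2


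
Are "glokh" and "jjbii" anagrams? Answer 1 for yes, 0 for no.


Strings: "glokh", "jjbii"
Sorted first:  ghklo
Sorted second: biijj
Differ at position 0: 'g' vs 'b' => not anagrams

0


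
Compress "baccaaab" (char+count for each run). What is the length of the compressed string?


Input: baccaaab
Runs:
  'b' x 1 => "b1"
  'a' x 1 => "a1"
  'c' x 2 => "c2"
  'a' x 3 => "a3"
  'b' x 1 => "b1"
Compressed: "b1a1c2a3b1"
Compressed length: 10

10


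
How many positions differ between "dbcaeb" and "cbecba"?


Comparing "dbcaeb" and "cbecba" position by position:
  Position 0: 'd' vs 'c' => DIFFER
  Position 1: 'b' vs 'b' => same
  Position 2: 'c' vs 'e' => DIFFER
  Position 3: 'a' vs 'c' => DIFFER
  Position 4: 'e' vs 'b' => DIFFER
  Position 5: 'b' vs 'a' => DIFFER
Positions that differ: 5

5


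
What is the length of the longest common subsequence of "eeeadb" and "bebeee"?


LCS of "eeeadb" and "bebeee"
DP table:
           b    e    b    e    e    e
      0    0    0    0    0    0    0
  e   0    0    1    1    1    1    1
  e   0    0    1    1    2    2    2
  e   0    0    1    1    2    3    3
  a   0    0    1    1    2    3    3
  d   0    0    1    1    2    3    3
  b   0    1    1    2    2    3    3
LCS length = dp[6][6] = 3

3
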